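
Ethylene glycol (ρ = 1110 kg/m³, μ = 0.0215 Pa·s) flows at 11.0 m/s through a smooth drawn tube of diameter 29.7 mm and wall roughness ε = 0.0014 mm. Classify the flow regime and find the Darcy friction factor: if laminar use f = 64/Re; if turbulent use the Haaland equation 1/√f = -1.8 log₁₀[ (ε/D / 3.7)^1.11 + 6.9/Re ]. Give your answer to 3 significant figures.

f ≈ 0.0269

Re = ρVD/μ = 1110·11·0.0297/0.0215 = 1.687e+04.
Re > 4000 → turbulent. ε/D = 1.4e-06/0.0297 = 4.71e-05; Haaland: 1/√f = -1.8 log₁₀[3.69e-06 + 0.000409] = 6.092, so f = 0.02695.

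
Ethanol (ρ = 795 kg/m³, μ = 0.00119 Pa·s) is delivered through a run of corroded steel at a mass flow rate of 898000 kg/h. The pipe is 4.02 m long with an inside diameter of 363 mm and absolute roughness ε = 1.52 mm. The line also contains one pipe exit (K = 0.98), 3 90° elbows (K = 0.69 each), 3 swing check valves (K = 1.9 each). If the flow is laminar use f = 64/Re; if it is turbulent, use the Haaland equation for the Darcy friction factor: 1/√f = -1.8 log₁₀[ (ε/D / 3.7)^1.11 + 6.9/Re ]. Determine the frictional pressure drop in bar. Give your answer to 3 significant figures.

ΔP ≈ 0.331 bar

ṁ = 898000 kg/h = 898000/3600 = 249.4 kg/s.
A = πD²/4 = π(0.363)²/4 = 0.1035 m²; mean velocity V = ṁ/(ρA) = 249.4/(795 · 0.1035) = 3.032 m/s.
Reynolds number Re = ρVD/μ = 795 · 3.032 · 0.363 / 0.00119 = 7.352e+05.
Re > 4000 → turbulent. Relative roughness ε/D = 0.00152/0.363 = 0.00419. Haaland: 1/√f = -1.8 log₁₀[(0.00419/3.7)^1.11 + 6.9/7.352e+05] = -1.8 log₁₀[0.000537 + 9.38e-06] = 5.873, so f = 0.02899.
Total minor-loss coefficient ΣK = 1·0.98 + 3·0.69 + 3·1.9 = 8.75.
ΔP = [f·L/D + ΣK]·(ρV²/2) = [0.02899·4.02/0.363 + 8.75]·(795·3.032²/2) = [0.3211 + 8.75]·3654 = 3.314e+04 Pa.
ΔP = 3.314e+04 Pa = 0.331 bar.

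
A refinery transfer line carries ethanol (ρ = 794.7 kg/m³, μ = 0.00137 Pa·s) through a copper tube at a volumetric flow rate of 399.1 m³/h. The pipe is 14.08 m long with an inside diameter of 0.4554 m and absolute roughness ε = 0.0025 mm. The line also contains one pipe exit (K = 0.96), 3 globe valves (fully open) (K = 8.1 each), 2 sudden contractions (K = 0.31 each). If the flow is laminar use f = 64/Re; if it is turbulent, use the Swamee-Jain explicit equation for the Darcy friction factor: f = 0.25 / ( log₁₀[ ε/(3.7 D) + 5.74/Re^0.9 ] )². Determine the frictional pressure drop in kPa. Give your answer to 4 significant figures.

ΔP ≈ 4.854 kPa

Q = 399.1 m³/h = 399.1/3600 = 0.1109 m³/s.
Cross-sectional area A = πD²/4 = π(0.4554)²/4 = 0.1629 m²; mean velocity V = Q/A = 0.1109/0.1629 = 0.6806 m/s.
Reynolds number Re = ρVD/μ = 794.7 · 0.6806 · 0.4554 / 0.00137 = 1.798e+05.
Re > 4000 → turbulent. Relative roughness ε/D = 2.5e-06/0.4554 = 5.49e-06. Swamee-Jain: f = 0.25/(log₁₀[5.49e-06/3.7 + 5.74/1.798e+05^0.9])² = 0.25/(log₁₀[1.48e-06 + 0.000107])² = 0.25/(-3.964)² = 0.01591.
Total minor-loss coefficient ΣK = 1·0.96 + 3·8.1 + 2·0.31 = 25.9.
ΔP = [f·L/D + ΣK]·(ρV²/2) = [0.01591·14.08/0.4554 + 25.9]·(794.7·0.6806²/2) = [0.4918 + 25.9]·184.1 = 4854 Pa.
ΔP = 4854 Pa = 4.854 kPa.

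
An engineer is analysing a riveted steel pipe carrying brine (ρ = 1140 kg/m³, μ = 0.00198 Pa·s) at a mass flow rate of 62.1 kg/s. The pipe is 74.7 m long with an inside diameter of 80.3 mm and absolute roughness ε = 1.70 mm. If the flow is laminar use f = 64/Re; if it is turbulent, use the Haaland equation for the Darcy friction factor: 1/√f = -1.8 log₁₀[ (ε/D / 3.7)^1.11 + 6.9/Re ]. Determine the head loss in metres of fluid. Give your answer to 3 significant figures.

A = πD²/4 = π(0.0803)²/4 = 0.005064 m²; mean velocity V = ṁ/(ρA) = 62.1/(1140 · 0.005064) = 10.76 m/s.
Reynolds number Re = ρVD/μ = 1140 · 10.76 · 0.0803 / 0.00198 = 4.973e+05.
Re > 4000 → turbulent. Relative roughness ε/D = 0.0017/0.0803 = 0.0212. Haaland: 1/√f = -1.8 log₁₀[(0.0212/3.7)^1.11 + 6.9/4.973e+05] = -1.8 log₁₀[0.00324 + 1.39e-05] = 4.477, so f = 0.04989.
Darcy-Weisbach: ΔP = f(L/D)(ρV²/2) = 0.04989·(74.7/0.0803)·(1140·10.76²/2) = 0.04989·930.3·6.595e+04 = 3.061e+06 Pa.
Head loss h_f = ΔP/(ρg) = 3.061e+06/(1140·9.81) = 274 m.

h_f ≈ 274 m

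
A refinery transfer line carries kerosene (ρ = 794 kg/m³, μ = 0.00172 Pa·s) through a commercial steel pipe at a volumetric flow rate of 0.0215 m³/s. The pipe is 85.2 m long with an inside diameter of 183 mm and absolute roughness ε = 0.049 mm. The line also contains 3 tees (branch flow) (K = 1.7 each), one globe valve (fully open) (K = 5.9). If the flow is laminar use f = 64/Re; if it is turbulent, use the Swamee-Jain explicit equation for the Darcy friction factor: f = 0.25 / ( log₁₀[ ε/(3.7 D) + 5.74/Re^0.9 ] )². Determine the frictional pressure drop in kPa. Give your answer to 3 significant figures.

ΔP ≈ 5.46 kPa

Cross-sectional area A = πD²/4 = π(0.183)²/4 = 0.0263 m²; mean velocity V = Q/A = 0.0215/0.0263 = 0.8174 m/s.
Reynolds number Re = ρVD/μ = 794 · 0.8174 · 0.183 / 0.00172 = 6.905e+04.
Re > 4000 → turbulent. Relative roughness ε/D = 4.9e-05/0.183 = 0.000268. Swamee-Jain: f = 0.25/(log₁₀[0.000268/3.7 + 5.74/6.905e+04^0.9])² = 0.25/(log₁₀[7.24e-05 + 0.000253])² = 0.25/(-3.487)² = 0.02056.
Total minor-loss coefficient ΣK = 3·1.7 + 1·5.9 = 11.
ΔP = [f·L/D + ΣK]·(ρV²/2) = [0.02056·85.2/0.183 + 11]·(794·0.8174²/2) = [9.571 + 11]·265.3 = 5457 Pa.
ΔP = 5457 Pa = 5.46 kPa.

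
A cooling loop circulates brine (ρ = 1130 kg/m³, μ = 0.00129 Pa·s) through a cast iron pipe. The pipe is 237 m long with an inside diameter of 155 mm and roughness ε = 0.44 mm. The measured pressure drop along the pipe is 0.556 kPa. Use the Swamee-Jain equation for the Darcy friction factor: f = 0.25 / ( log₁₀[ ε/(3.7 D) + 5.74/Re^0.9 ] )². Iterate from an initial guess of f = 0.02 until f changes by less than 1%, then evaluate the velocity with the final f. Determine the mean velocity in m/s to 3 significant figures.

V ≈ 0.142 m/s

Rearranging Darcy-Weisbach: V = √(2·ΔP·D/(f·L·ρ)). With ε/D = 0.00044/0.155 = 0.00284, iterate starting from f = 0.02:
  f = 0.02 → V = √(2·556·0.155/(0.02·237·1130)) = 0.1794 m/s; Re = ρVD/μ = 2.436e+04; f → 0.03079
  f = 0.03079 → V = 0.1446 m/s; Re = 1.963e+04; f → 0.03169
  f = 0.03169 → V = 0.1425 m/s; Re = 1.935e+04; f → 0.03175
Converged (Δf/f < 1%). With the final f = 0.03175: V = √(2·556·0.155/(0.03175·237·1130)) = 0.1424 m/s.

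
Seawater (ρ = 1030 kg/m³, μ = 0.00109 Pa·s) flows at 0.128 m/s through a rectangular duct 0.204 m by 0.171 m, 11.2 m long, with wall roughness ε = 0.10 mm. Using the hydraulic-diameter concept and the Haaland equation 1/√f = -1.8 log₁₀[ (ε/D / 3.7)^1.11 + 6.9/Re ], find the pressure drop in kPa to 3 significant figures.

ΔP ≈ 0.0132 kPa

Hydraulic diameter D_h = 4A/P = 4·(0.204·0.171)/(2·(0.204+0.171)) = 0.1395/0.75 = 0.186 m.
Re = ρVD_h/μ = 1030·0.128·0.186/0.00109 = 2.25e+04.
ε/D_h = 0.0001/0.186 = 0.000537; Haaland gives 1/√f = -1.8 log₁₀[5.5e-05+0.000307] = 6.195, so f = 0.02605.
ΔP = f(L/D_h)(ρV²/2) = 0.02605·11.2/0.186·8.438 = 13.23 Pa.
ΔP = 0.0132 kPa.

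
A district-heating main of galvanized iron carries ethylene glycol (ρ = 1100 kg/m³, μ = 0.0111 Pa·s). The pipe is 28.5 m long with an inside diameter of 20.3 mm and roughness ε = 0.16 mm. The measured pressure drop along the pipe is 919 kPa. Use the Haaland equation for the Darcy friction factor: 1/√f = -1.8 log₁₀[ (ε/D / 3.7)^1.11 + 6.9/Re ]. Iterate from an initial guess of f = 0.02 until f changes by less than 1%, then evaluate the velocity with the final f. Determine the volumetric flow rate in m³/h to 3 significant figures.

Rearranging Darcy-Weisbach: V = √(2·ΔP·D/(f·L·ρ)). With ε/D = 0.00016/0.0203 = 0.00788, iterate starting from f = 0.02:
  f = 0.02 → V = √(2·9.19e+05·0.0203/(0.02·28.5·1100)) = 7.714 m/s; Re = ρVD/μ = 1.552e+04; f → 0.03892
  f = 0.03892 → V = 5.53 m/s; Re = 1.112e+04; f → 0.04026
  f = 0.04026 → V = 5.437 m/s; Re = 1.094e+04; f → 0.04034
Converged (Δf/f < 1%). With the final f = 0.04034: V = √(2·9.19e+05·0.0203/(0.04034·28.5·1100)) = 5.432 m/s.
Q = V·A = 5.432·(π/4·0.0203²) = 0.001758 m³/s = 6.33 m³/h.

Q ≈ 6.33 m³/h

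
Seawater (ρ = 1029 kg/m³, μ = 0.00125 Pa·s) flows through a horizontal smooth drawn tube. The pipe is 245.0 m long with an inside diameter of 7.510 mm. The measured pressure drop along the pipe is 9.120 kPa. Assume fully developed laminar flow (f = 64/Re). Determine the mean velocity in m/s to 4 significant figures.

V ≈ 0.05249 m/s

For laminar flow, f = 64/Re with Re = ρVD/μ, so Darcy-Weisbach reduces to ΔP = 32μLV/D². Solving for V: V = ΔP·D²/(32μL) = 9120·(0.00751)²/(32·0.00125·245) = 0.05249 m/s.
Check: Re = ρVD/μ = 1029·0.05249·0.00751/0.00125 = 324.5 < 2300, so the laminar assumption holds.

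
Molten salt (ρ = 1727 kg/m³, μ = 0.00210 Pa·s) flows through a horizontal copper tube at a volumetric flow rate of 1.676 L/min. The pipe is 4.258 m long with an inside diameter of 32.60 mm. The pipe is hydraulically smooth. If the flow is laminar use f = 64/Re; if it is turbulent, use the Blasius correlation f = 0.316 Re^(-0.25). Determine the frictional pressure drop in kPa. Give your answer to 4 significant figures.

Q = 1.676 L/min = 1.676/60000 = 2.793e-05 m³/s.
Cross-sectional area A = πD²/4 = π(0.0326)²/4 = 0.0008347 m²; mean velocity V = Q/A = 2.793e-05/0.0008347 = 0.03347 m/s.
Reynolds number Re = ρVD/μ = 1727 · 0.03347 · 0.0326 / 0.0021 = 897.2.
Re < 2300 → laminar flow, so f = 64/Re = 64/897.2 = 0.07133 (the turbulent correlation is not needed).
Darcy-Weisbach: ΔP = f(L/D)(ρV²/2) = 0.07133·(4.258/0.0326)·(1727·0.03347²/2) = 0.07133·130.6·0.9671 = 9.01 Pa.
ΔP = 9.01 Pa = 0.009010 kPa.

ΔP ≈ 0.009010 kPa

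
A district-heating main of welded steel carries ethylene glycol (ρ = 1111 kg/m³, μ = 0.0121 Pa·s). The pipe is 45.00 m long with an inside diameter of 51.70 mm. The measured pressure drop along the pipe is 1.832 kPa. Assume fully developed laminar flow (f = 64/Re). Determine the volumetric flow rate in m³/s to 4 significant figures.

For laminar flow, f = 64/Re with Re = ρVD/μ, so Darcy-Weisbach reduces to ΔP = 32μLV/D². Solving for V: V = ΔP·D²/(32μL) = 1832·(0.0517)²/(32·0.0121·45) = 0.281 m/s.
Check: Re = ρVD/μ = 1111·0.281·0.0517/0.0121 = 1334 < 2300, so the laminar assumption holds.
Q = V·A = 0.281·(π/4·0.0517²) = 0.00059 m³/s = 5.900×10^-4 m³/s.

Q ≈ 5.900×10^-4 m³/s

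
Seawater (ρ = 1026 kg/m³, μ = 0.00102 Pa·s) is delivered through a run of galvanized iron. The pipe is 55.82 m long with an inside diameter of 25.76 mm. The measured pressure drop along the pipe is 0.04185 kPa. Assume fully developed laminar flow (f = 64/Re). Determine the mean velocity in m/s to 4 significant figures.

V ≈ 0.01524 m/s

For laminar flow, f = 64/Re with Re = ρVD/μ, so Darcy-Weisbach reduces to ΔP = 32μLV/D². Solving for V: V = ΔP·D²/(32μL) = 41.85·(0.02576)²/(32·0.00102·55.82) = 0.01524 m/s.
Check: Re = ρVD/μ = 1026·0.01524·0.02576/0.00102 = 394.9 < 2300, so the laminar assumption holds.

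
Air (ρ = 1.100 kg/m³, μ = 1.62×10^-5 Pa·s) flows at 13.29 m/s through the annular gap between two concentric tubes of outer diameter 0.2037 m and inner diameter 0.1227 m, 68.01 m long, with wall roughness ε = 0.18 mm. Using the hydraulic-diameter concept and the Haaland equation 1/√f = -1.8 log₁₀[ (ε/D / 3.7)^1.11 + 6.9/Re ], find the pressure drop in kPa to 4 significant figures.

ΔP ≈ 2.123 kPa

Hydraulic diameter D_h = 4A/P = D_o - D_i = 0.2037 - 0.1227 = 0.081 m.
Re = ρVD_h/μ = 1.1·13.29·0.081/1.62e-05 = 7.309e+04.
ε/D_h = 0.00018/0.081 = 0.00222; Haaland gives 1/√f = -1.8 log₁₀[0.000266+9.44e-05] = 6.199, so f = 0.02603.
ΔP = f(L/D_h)(ρV²/2) = 0.02603·68.01/0.081·97.14 = 2123 Pa.
ΔP = 2.123 kPa.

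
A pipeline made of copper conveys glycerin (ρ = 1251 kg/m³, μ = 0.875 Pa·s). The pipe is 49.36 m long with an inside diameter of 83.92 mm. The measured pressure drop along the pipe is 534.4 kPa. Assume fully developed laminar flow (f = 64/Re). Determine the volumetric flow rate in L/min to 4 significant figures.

For laminar flow, f = 64/Re with Re = ρVD/μ, so Darcy-Weisbach reduces to ΔP = 32μLV/D². Solving for V: V = ΔP·D²/(32μL) = 5.344e+05·(0.08392)²/(32·0.875·49.36) = 2.723 m/s.
Check: Re = ρVD/μ = 1251·2.723·0.08392/0.875 = 326.7 < 2300, so the laminar assumption holds.
Q = V·A = 2.723·(π/4·0.08392²) = 0.01506 m³/s = 903.7 L/min.

Q ≈ 903.7 L/min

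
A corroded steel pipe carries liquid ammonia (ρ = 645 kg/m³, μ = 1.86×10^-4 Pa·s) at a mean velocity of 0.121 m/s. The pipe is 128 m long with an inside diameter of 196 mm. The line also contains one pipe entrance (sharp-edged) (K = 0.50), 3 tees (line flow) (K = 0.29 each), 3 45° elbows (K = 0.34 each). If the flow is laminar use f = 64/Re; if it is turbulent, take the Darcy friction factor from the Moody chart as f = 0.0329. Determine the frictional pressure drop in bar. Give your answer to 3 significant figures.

Reynolds number Re = ρVD/μ = 645 · 0.121 · 0.196 / 0.000186 = 8.224e+04.
Re > 4000 → turbulent; use the Moody-chart value f = 0.0329.
Total minor-loss coefficient ΣK = 1·0.5 + 3·0.29 + 3·0.34 = 2.39.
ΔP = [f·L/D + ΣK]·(ρV²/2) = [0.0329·128/0.196 + 2.39]·(645·0.121²/2) = [21.49 + 2.39]·4.722 = 112.7 Pa.
ΔP = 112.7 Pa = 0.00113 bar.

ΔP ≈ 0.00113 bar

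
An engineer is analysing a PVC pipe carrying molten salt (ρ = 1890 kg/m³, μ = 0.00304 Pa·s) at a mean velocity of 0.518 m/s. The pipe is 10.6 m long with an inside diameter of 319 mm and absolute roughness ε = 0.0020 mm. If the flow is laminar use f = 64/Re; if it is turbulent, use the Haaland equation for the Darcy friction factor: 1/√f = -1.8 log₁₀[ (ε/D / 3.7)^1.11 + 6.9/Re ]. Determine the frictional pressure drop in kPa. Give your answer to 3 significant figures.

ΔP ≈ 0.150 kPa

Reynolds number Re = ρVD/μ = 1890 · 0.518 · 0.319 / 0.00304 = 1.027e+05.
Re > 4000 → turbulent. Relative roughness ε/D = 2e-06/0.319 = 6.27e-06. Haaland: 1/√f = -1.8 log₁₀[(6.27e-06/3.7)^1.11 + 6.9/1.027e+05] = -1.8 log₁₀[3.93e-07 + 6.72e-05] = 7.507, so f = 0.01775.
Darcy-Weisbach: ΔP = f(L/D)(ρV²/2) = 0.01775·(10.6/0.319)·(1890·0.518²/2) = 0.01775·33.23·253.6 = 149.5 Pa.
ΔP = 149.5 Pa = 0.150 kPa.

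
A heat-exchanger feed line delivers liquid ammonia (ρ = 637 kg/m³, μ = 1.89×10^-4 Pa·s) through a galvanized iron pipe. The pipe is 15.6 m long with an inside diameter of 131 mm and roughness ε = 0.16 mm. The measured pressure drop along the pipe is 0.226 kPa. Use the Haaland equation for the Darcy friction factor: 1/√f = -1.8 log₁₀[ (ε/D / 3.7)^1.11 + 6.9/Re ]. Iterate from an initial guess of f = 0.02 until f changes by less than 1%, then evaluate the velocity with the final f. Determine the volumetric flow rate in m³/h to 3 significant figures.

Q ≈ 25.5 m³/h

Rearranging Darcy-Weisbach: V = √(2·ΔP·D/(f·L·ρ)). With ε/D = 0.00016/0.131 = 0.00122, iterate starting from f = 0.02:
  f = 0.02 → V = √(2·226·0.131/(0.02·15.6·637)) = 0.5458 m/s; Re = ρVD/μ = 2.41e+05; f → 0.02158
  f = 0.02158 → V = 0.5255 m/s; Re = 2.32e+05; f → 0.02161
Converged (Δf/f < 1%). With the final f = 0.02161: V = √(2·226·0.131/(0.02161·15.6·637)) = 0.525 m/s.
Q = V·A = 0.525·(π/4·0.131²) = 0.007077 m³/s = 25.5 m³/h.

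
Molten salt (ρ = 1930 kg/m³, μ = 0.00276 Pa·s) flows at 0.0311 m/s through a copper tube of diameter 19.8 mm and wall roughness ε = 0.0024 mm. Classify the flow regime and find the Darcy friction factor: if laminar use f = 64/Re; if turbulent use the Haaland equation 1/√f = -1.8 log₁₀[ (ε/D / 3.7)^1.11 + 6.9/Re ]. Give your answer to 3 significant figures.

f ≈ 0.149

Re = ρVD/μ = 1930·0.0311·0.0198/0.00276 = 430.6.
Re < 2300 → laminar, so f = 64/Re = 0.1486 (roughness is irrelevant in laminar flow).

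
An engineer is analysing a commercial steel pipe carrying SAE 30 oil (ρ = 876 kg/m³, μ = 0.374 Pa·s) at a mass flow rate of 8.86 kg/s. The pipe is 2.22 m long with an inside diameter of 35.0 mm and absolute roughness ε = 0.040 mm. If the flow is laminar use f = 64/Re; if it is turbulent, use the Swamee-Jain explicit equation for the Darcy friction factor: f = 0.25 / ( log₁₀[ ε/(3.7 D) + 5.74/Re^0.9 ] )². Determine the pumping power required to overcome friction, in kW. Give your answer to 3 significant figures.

P ≈ 2.31 kW

A = πD²/4 = π(0.035)²/4 = 0.0009621 m²; mean velocity V = ṁ/(ρA) = 8.86/(876 · 0.0009621) = 10.51 m/s.
Reynolds number Re = ρVD/μ = 876 · 10.51 · 0.035 / 0.374 = 861.8.
Re < 2300 → laminar flow, so f = 64/Re = 64/861.8 = 0.07426 (the turbulent correlation is not needed).
Darcy-Weisbach: ΔP = f(L/D)(ρV²/2) = 0.07426·(2.22/0.035)·(876·10.51²/2) = 0.07426·63.43·4.84e+04 = 2.28e+05 Pa.
Q = ṁ/ρ = 8.86/876 = 0.01011 m³/s.
Pumping power P = QΔP = 0.01011·2.28e+05 = 2306 W = 2.31 kW.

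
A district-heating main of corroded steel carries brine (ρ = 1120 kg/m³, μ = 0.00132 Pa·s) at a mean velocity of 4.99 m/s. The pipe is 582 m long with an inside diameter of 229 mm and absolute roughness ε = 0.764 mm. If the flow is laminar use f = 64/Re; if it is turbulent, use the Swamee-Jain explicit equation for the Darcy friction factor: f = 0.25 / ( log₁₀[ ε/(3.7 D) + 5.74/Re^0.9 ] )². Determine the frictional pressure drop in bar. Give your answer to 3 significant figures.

ΔP ≈ 9.63 bar

Reynolds number Re = ρVD/μ = 1120 · 4.99 · 0.229 / 0.00132 = 9.696e+05.
Re > 4000 → turbulent. Relative roughness ε/D = 0.000764/0.229 = 0.00334. Swamee-Jain: f = 0.25/(log₁₀[0.00334/3.7 + 5.74/9.696e+05^0.9])² = 0.25/(log₁₀[0.000902 + 2.35e-05])² = 0.25/(-3.034)² = 0.02716.
Darcy-Weisbach: ΔP = f(L/D)(ρV²/2) = 0.02716·(582/0.229)·(1120·4.99²/2) = 0.02716·2541·1.394e+04 = 9.626e+05 Pa.
ΔP = 9.626e+05 Pa = 9.63 bar.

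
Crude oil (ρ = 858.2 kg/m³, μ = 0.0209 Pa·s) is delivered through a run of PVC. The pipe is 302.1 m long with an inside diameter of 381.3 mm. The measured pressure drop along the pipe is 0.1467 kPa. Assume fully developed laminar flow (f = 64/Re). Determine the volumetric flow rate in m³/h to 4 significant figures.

Q ≈ 43.40 m³/h

For laminar flow, f = 64/Re with Re = ρVD/μ, so Darcy-Weisbach reduces to ΔP = 32μLV/D². Solving for V: V = ΔP·D²/(32μL) = 146.7·(0.3813)²/(32·0.0209·302.1) = 0.1056 m/s.
Check: Re = ρVD/μ = 858.2·0.1056·0.3813/0.0209 = 1653 < 2300, so the laminar assumption holds.
Q = V·A = 0.1056·(π/4·0.3813²) = 0.01205 m³/s = 43.40 m³/h.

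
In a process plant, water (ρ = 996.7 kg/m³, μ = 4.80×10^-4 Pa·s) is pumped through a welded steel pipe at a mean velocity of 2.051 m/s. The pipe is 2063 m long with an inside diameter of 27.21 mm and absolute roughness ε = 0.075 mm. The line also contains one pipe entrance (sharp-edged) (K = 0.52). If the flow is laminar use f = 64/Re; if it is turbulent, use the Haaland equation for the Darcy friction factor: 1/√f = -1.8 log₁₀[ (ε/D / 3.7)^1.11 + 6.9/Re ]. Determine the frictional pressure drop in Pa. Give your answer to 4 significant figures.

ΔP ≈ 4241000 Pa

Reynolds number Re = ρVD/μ = 996.7 · 2.051 · 0.02721 / 0.00048 = 1.159e+05.
Re > 4000 → turbulent. Relative roughness ε/D = 7.5e-05/0.02721 = 0.00276. Haaland: 1/√f = -1.8 log₁₀[(0.00276/3.7)^1.11 + 6.9/1.159e+05] = -1.8 log₁₀[0.000337 + 5.95e-05] = 6.122, so f = 0.02668.
Total minor-loss coefficient ΣK = 1·0.52 = 0.52.
ΔP = [f·L/D + ΣK]·(ρV²/2) = [0.02668·2063/0.02721 + 0.52]·(996.7·2.051²/2) = [2023 + 0.52]·2096 = 4.241e+06 Pa.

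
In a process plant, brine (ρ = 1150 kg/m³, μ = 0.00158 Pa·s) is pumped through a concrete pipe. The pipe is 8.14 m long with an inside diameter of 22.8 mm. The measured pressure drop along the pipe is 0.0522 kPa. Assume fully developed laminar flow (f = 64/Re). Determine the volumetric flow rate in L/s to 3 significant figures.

For laminar flow, f = 64/Re with Re = ρVD/μ, so Darcy-Weisbach reduces to ΔP = 32μLV/D². Solving for V: V = ΔP·D²/(32μL) = 52.2·(0.0228)²/(32·0.00158·8.14) = 0.06593 m/s.
Check: Re = ρVD/μ = 1150·0.06593·0.0228/0.00158 = 1094 < 2300, so the laminar assumption holds.
Q = V·A = 0.06593·(π/4·0.0228²) = 2.692e-05 m³/s = 0.0269 L/s.

Q ≈ 0.0269 L/s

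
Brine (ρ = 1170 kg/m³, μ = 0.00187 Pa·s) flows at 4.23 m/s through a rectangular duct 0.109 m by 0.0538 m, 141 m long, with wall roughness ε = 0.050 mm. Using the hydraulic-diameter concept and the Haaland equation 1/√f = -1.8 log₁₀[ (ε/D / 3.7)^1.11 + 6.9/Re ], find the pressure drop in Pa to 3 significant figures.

Hydraulic diameter D_h = 4A/P = 4·(0.109·0.0538)/(2·(0.109+0.0538)) = 0.02346/0.3256 = 0.07204 m.
Re = ρVD_h/μ = 1170·4.23·0.07204/0.00187 = 1.907e+05.
ε/D_h = 5e-05/0.07204 = 0.000694; Haaland gives 1/√f = -1.8 log₁₀[7.3e-05+3.62e-05] = 7.131, so f = 0.01966.
ΔP = f(L/D_h)(ρV²/2) = 0.01966·141/0.07204·1.047e+04 = 4.028e+05 Pa.

ΔP ≈ 403000 Pa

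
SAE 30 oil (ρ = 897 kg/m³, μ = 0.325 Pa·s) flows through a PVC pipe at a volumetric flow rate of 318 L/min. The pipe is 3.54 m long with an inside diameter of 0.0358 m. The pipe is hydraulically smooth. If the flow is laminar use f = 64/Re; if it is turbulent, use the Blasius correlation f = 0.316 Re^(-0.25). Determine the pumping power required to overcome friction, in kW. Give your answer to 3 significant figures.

P ≈ 0.802 kW

Q = 318 L/min = 318/60000 = 0.0053 m³/s.
Cross-sectional area A = πD²/4 = π(0.0358)²/4 = 0.001007 m²; mean velocity V = Q/A = 0.0053/0.001007 = 5.265 m/s.
Reynolds number Re = ρVD/μ = 897 · 5.265 · 0.0358 / 0.325 = 520.2.
Re < 2300 → laminar flow, so f = 64/Re = 64/520.2 = 0.123 (the turbulent correlation is not needed).
Darcy-Weisbach: ΔP = f(L/D)(ρV²/2) = 0.123·(3.54/0.0358)·(897·5.265²/2) = 0.123·98.88·1.243e+04 = 1.512e+05 Pa.
Pumping power P = QΔP = 0.0053·1.512e+05 = 801.6 W = 0.802 kW.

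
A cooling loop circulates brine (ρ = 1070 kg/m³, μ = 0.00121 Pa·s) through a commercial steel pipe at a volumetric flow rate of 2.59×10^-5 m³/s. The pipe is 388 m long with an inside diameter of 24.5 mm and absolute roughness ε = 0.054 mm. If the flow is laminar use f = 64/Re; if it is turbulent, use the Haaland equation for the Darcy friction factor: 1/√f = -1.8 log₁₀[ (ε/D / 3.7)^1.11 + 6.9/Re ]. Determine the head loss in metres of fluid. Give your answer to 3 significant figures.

Cross-sectional area A = πD²/4 = π(0.0245)²/4 = 0.0004714 m²; mean velocity V = Q/A = 2.59e-05/0.0004714 = 0.05494 m/s.
Reynolds number Re = ρVD/μ = 1070 · 0.05494 · 0.0245 / 0.00121 = 1190.
Re < 2300 → laminar flow, so f = 64/Re = 64/1190 = 0.05377 (the turbulent correlation is not needed).
Darcy-Weisbach: ΔP = f(L/D)(ρV²/2) = 0.05377·(388/0.0245)·(1070·0.05494²/2) = 0.05377·1.584e+04·1.615 = 1375 Pa.
Head loss h_f = ΔP/(ρg) = 1375/(1070·9.81) = 0.131 m.

h_f ≈ 0.131 m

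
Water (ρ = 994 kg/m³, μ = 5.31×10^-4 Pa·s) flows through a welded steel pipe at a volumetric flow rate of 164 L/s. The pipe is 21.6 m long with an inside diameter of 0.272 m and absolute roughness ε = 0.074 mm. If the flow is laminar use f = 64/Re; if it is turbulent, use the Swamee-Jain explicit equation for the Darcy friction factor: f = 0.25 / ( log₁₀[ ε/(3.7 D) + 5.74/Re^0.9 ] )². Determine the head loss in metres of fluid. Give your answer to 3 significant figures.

h_f ≈ 0.492 m

Q = 164 L/s = 164/1000 = 0.164 m³/s.
Cross-sectional area A = πD²/4 = π(0.272)²/4 = 0.05811 m²; mean velocity V = Q/A = 0.164/0.05811 = 2.822 m/s.
Reynolds number Re = ρVD/μ = 994 · 2.822 · 0.272 / 0.000531 = 1.437e+06.
Re > 4000 → turbulent. Relative roughness ε/D = 7.4e-05/0.272 = 0.000272. Swamee-Jain: f = 0.25/(log₁₀[0.000272/3.7 + 5.74/1.437e+06^0.9])² = 0.25/(log₁₀[7.35e-05 + 1.65e-05])² = 0.25/(-4.046)² = 0.01527.
Darcy-Weisbach: ΔP = f(L/D)(ρV²/2) = 0.01527·(21.6/0.272)·(994·2.822²/2) = 0.01527·79.41·3959 = 4802 Pa.
Head loss h_f = ΔP/(ρg) = 4802/(994·9.81) = 0.492 m.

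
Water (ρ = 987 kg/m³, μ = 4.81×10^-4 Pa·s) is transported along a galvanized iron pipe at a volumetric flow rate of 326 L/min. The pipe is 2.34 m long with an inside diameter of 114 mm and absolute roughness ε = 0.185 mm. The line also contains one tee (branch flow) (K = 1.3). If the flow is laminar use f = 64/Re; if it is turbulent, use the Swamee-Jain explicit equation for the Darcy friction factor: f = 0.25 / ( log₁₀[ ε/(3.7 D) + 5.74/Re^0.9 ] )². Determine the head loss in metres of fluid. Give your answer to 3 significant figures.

Q = 326 L/min = 326/60000 = 0.005433 m³/s.
Cross-sectional area A = πD²/4 = π(0.114)²/4 = 0.01021 m²; mean velocity V = Q/A = 0.005433/0.01021 = 0.5323 m/s.
Reynolds number Re = ρVD/μ = 987 · 0.5323 · 0.114 / 0.000481 = 1.245e+05.
Re > 4000 → turbulent. Relative roughness ε/D = 0.000185/0.114 = 0.00162. Swamee-Jain: f = 0.25/(log₁₀[0.00162/3.7 + 5.74/1.245e+05^0.9])² = 0.25/(log₁₀[0.000439 + 0.000149])² = 0.25/(-3.231)² = 0.02395.
Total minor-loss coefficient ΣK = 1·1.3 = 1.3.
ΔP = [f·L/D + ΣK]·(ρV²/2) = [0.02395·2.34/0.114 + 1.3]·(987·0.5323²/2) = [0.4916 + 1.3]·139.8 = 250.5 Pa.
Head loss h_f = ΔP/(ρg) = 250.5/(987·9.81) = 0.0259 m.

h_f ≈ 0.0259 m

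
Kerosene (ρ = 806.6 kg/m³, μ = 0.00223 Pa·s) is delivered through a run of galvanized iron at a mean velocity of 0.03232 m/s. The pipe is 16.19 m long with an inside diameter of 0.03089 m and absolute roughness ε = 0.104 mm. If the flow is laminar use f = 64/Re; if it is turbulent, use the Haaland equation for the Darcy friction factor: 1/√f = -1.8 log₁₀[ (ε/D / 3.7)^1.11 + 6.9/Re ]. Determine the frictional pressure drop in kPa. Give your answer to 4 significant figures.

ΔP ≈ 0.03913 kPa

Reynolds number Re = ρVD/μ = 806.6 · 0.03232 · 0.03089 / 0.00223 = 361.1.
Re < 2300 → laminar flow, so f = 64/Re = 64/361.1 = 0.1772 (the turbulent correlation is not needed).
Darcy-Weisbach: ΔP = f(L/D)(ρV²/2) = 0.1772·(16.19/0.03089)·(806.6·0.03232²/2) = 0.1772·524.1·0.4213 = 39.13 Pa.
ΔP = 39.13 Pa = 0.03913 kPa.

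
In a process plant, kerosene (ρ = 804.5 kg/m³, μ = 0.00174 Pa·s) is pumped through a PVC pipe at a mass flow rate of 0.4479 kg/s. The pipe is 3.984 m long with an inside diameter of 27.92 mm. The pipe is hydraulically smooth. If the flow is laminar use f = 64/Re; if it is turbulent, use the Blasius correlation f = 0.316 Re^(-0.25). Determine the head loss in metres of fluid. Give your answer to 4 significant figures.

h_f ≈ 0.1826 m

A = πD²/4 = π(0.02792)²/4 = 0.0006122 m²; mean velocity V = ṁ/(ρA) = 0.4479/(804.5 · 0.0006122) = 0.9094 m/s.
Reynolds number Re = ρVD/μ = 804.5 · 0.9094 · 0.02792 / 0.00174 = 1.174e+04.
Re > 4000 → turbulent. Smooth-pipe (Blasius): f = 0.316 Re^(-0.25) = 0.316/(1.174e+04)^0.25 = 0.03036.
Darcy-Weisbach: ΔP = f(L/D)(ρV²/2) = 0.03036·(3.984/0.02792)·(804.5·0.9094²/2) = 0.03036·142.7·332.6 = 1441 Pa.
Head loss h_f = ΔP/(ρg) = 1441/(804.5·9.81) = 0.1826 m.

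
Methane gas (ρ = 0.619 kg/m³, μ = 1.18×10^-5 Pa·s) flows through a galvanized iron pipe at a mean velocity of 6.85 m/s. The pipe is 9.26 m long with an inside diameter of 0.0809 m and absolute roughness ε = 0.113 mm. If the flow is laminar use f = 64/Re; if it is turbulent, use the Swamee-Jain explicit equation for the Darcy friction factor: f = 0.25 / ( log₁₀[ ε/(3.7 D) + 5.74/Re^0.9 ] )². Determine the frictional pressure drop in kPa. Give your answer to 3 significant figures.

ΔP ≈ 0.0452 kPa

Reynolds number Re = ρVD/μ = 0.619 · 6.85 · 0.0809 / 1.18e-05 = 2.907e+04.
Re > 4000 → turbulent. Relative roughness ε/D = 0.000113/0.0809 = 0.0014. Swamee-Jain: f = 0.25/(log₁₀[0.0014/3.7 + 5.74/2.907e+04^0.9])² = 0.25/(log₁₀[0.000378 + 0.000552])² = 0.25/(-3.032)² = 0.0272.
Darcy-Weisbach: ΔP = f(L/D)(ρV²/2) = 0.0272·(9.26/0.0809)·(0.619·6.85²/2) = 0.0272·114.5·14.52 = 45.21 Pa.
ΔP = 45.21 Pa = 0.0452 kPa.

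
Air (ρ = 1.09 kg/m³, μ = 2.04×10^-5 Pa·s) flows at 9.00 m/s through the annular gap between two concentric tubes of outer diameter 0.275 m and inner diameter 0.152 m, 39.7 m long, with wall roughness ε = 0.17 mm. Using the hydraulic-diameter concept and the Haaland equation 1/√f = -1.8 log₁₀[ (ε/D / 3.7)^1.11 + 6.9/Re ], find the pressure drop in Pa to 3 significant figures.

ΔP ≈ 346 Pa

Hydraulic diameter D_h = 4A/P = D_o - D_i = 0.275 - 0.152 = 0.123 m.
Re = ρVD_h/μ = 1.09·9·0.123/2.04e-05 = 5.915e+04.
ε/D_h = 0.00017/0.123 = 0.00138; Haaland gives 1/√f = -1.8 log₁₀[0.000157+0.000117] = 6.414, so f = 0.02431.
ΔP = f(L/D_h)(ρV²/2) = 0.02431·39.7/0.123·44.15 = 346.4 Pa.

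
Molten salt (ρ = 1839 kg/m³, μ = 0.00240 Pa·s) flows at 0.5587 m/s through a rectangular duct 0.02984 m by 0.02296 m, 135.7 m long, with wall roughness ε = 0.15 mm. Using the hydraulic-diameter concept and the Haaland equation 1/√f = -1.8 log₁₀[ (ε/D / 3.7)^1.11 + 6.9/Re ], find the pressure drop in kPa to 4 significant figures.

ΔP ≈ 56.73 kPa

Hydraulic diameter D_h = 4A/P = 4·(0.02984·0.02296)/(2·(0.02984+0.02296)) = 0.002741/0.1056 = 0.02595 m.
Re = ρVD_h/μ = 1839·0.5587·0.02595/0.0024 = 1.111e+04.
ε/D_h = 0.00015/0.02595 = 0.00578; Haaland gives 1/√f = -1.8 log₁₀[0.000767+0.000621] = 5.143, so f = 0.0378.
ΔP = f(L/D_h)(ρV²/2) = 0.0378·135.7/0.02595·287 = 5.673e+04 Pa.
ΔP = 56.73 kPa.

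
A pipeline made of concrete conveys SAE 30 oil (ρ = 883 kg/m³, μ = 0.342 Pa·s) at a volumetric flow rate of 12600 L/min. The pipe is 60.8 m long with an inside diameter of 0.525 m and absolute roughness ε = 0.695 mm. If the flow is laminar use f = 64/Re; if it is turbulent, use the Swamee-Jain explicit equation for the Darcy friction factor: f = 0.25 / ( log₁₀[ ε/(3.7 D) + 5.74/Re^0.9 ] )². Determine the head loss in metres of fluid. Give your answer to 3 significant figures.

h_f ≈ 0.270 m

Q = 12600 L/min = 12600/60000 = 0.21 m³/s.
Cross-sectional area A = πD²/4 = π(0.525)²/4 = 0.2165 m²; mean velocity V = Q/A = 0.21/0.2165 = 0.9701 m/s.
Reynolds number Re = ρVD/μ = 883 · 0.9701 · 0.525 / 0.342 = 1315.
Re < 2300 → laminar flow, so f = 64/Re = 64/1315 = 0.04867 (the turbulent correlation is not needed).
Darcy-Weisbach: ΔP = f(L/D)(ρV²/2) = 0.04867·(60.8/0.525)·(883·0.9701²/2) = 0.04867·115.8·415.5 = 2342 Pa.
Head loss h_f = ΔP/(ρg) = 2342/(883·9.81) = 0.270 m.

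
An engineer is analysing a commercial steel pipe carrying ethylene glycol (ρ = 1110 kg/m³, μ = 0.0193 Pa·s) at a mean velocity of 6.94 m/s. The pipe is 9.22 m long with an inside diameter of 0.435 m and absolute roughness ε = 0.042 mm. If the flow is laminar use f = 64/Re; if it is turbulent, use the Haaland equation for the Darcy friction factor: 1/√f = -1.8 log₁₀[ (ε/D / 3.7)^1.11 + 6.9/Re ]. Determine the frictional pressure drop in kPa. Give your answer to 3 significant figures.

ΔP ≈ 9.37 kPa

Reynolds number Re = ρVD/μ = 1110 · 6.94 · 0.435 / 0.0193 = 1.736e+05.
Re > 4000 → turbulent. Relative roughness ε/D = 4.2e-05/0.435 = 9.66e-05. Haaland: 1/√f = -1.8 log₁₀[(9.66e-05/3.7)^1.11 + 6.9/1.736e+05] = -1.8 log₁₀[8.17e-06 + 3.97e-05] = 7.775, so f = 0.01654.
Darcy-Weisbach: ΔP = f(L/D)(ρV²/2) = 0.01654·(9.22/0.435)·(1110·6.94²/2) = 0.01654·21.2·2.673e+04 = 9372 Pa.
ΔP = 9372 Pa = 9.37 kPa.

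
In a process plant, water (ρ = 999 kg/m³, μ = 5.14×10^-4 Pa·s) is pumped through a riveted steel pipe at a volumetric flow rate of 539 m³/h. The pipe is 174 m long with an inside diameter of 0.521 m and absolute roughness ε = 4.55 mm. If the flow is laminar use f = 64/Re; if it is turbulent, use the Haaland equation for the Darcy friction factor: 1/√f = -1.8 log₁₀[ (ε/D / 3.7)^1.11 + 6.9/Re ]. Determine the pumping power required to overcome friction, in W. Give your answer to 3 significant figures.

P ≈ 448 W

Q = 539 m³/h = 539/3600 = 0.1497 m³/s.
Cross-sectional area A = πD²/4 = π(0.521)²/4 = 0.2132 m²; mean velocity V = Q/A = 0.1497/0.2132 = 0.7023 m/s.
Reynolds number Re = ρVD/μ = 999 · 0.7023 · 0.521 / 0.000514 = 7.111e+05.
Re > 4000 → turbulent. Relative roughness ε/D = 0.00455/0.521 = 0.00873. Haaland: 1/√f = -1.8 log₁₀[(0.00873/3.7)^1.11 + 6.9/7.111e+05] = -1.8 log₁₀[0.00121 + 9.7e-06] = 5.243, so f = 0.03638.
Darcy-Weisbach: ΔP = f(L/D)(ρV²/2) = 0.03638·(174/0.521)·(999·0.7023²/2) = 0.03638·334·246.4 = 2994 Pa.
Pumping power P = QΔP = 0.1497·2994 = 448.2 W = 448 W.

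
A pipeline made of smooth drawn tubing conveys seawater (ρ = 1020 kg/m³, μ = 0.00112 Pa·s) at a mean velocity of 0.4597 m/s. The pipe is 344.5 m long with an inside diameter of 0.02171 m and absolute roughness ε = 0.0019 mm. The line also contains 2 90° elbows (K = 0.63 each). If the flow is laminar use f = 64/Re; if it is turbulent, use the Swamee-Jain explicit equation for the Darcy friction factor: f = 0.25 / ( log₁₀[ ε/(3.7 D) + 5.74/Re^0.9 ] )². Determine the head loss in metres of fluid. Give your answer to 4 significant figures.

h_f ≈ 5.474 m

Reynolds number Re = ρVD/μ = 1020 · 0.4597 · 0.02171 / 0.00112 = 9089.
Re > 4000 → turbulent. Relative roughness ε/D = 1.9e-06/0.02171 = 8.75e-05. Swamee-Jain: f = 0.25/(log₁₀[8.75e-05/3.7 + 5.74/9089^0.9])² = 0.25/(log₁₀[2.37e-05 + 0.00157])² = 0.25/(-2.797)² = 0.03195.
Total minor-loss coefficient ΣK = 2·0.63 = 1.26.
ΔP = [f·L/D + ΣK]·(ρV²/2) = [0.03195·344.5/0.02171 + 1.26]·(1020·0.4597²/2) = [507 + 1.26]·107.8 = 5.478e+04 Pa.
Head loss h_f = ΔP/(ρg) = 5.478e+04/(1020·9.81) = 5.474 m.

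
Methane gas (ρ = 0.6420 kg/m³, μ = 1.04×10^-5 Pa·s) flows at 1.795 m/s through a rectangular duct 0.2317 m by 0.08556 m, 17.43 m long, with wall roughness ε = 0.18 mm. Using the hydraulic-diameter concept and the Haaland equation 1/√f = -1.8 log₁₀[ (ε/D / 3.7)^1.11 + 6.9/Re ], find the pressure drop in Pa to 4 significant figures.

Hydraulic diameter D_h = 4A/P = 4·(0.2317·0.08556)/(2·(0.2317+0.08556)) = 0.0793/0.6345 = 0.125 m.
Re = ρVD_h/μ = 0.642·1.795·0.125/1.04e-05 = 1.385e+04.
ε/D_h = 0.00018/0.125 = 0.00144; Haaland gives 1/√f = -1.8 log₁₀[0.000164+0.000498] = 5.722, so f = 0.03054.
ΔP = f(L/D_h)(ρV²/2) = 0.03054·17.43/0.125·1.034 = 4.406 Pa.

ΔP ≈ 4.406 Pa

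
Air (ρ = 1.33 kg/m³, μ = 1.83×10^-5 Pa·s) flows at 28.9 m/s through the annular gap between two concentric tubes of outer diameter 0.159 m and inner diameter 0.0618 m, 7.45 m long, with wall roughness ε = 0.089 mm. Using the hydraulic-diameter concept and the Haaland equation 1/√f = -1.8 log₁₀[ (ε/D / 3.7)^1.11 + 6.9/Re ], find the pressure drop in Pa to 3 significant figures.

Hydraulic diameter D_h = 4A/P = D_o - D_i = 0.159 - 0.0618 = 0.0972 m.
Re = ρVD_h/μ = 1.33·28.9·0.0972/1.83e-05 = 2.042e+05.
ε/D_h = 8.9e-05/0.0972 = 0.000916; Haaland gives 1/√f = -1.8 log₁₀[9.93e-05+3.38e-05] = 6.977, so f = 0.02054.
ΔP = f(L/D_h)(ρV²/2) = 0.02054·7.45/0.0972·555.4 = 874.6 Pa.

ΔP ≈ 875 Pa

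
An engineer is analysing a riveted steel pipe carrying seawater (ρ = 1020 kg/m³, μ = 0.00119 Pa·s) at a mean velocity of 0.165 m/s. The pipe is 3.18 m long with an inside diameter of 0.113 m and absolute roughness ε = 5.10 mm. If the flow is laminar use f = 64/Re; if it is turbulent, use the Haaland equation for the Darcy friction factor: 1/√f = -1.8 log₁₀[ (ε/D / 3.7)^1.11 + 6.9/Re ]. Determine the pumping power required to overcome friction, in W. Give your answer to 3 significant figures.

Reynolds number Re = ρVD/μ = 1020 · 0.165 · 0.113 / 0.00119 = 1.598e+04.
Re > 4000 → turbulent. Relative roughness ε/D = 0.0051/0.113 = 0.0451. Haaland: 1/√f = -1.8 log₁₀[(0.0451/3.7)^1.11 + 6.9/1.598e+04] = -1.8 log₁₀[0.00751 + 0.000432] = 3.78, so f = 0.06999.
Darcy-Weisbach: ΔP = f(L/D)(ρV²/2) = 0.06999·(3.18/0.113)·(1020·0.165²/2) = 0.06999·28.14·13.88 = 27.35 Pa.
Q = V·A = 0.165·0.01003 = 0.001655 m³/s.
Pumping power P = QΔP = 0.001655·27.35 = 0.04525 W = 0.0453 W.

P ≈ 0.0453 W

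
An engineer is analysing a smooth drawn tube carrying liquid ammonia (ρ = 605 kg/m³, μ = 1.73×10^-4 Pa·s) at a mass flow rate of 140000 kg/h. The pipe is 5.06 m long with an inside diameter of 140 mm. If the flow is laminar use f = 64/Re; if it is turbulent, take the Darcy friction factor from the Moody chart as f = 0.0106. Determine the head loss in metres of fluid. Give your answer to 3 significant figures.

ṁ = 140000 kg/h = 140000/3600 = 38.89 kg/s.
A = πD²/4 = π(0.14)²/4 = 0.01539 m²; mean velocity V = ṁ/(ρA) = 38.89/(605 · 0.01539) = 4.176 m/s.
Reynolds number Re = ρVD/μ = 605 · 4.176 · 0.14 / 0.000173 = 2.044e+06.
Re > 4000 → turbulent; use the Moody-chart value f = 0.0106.
Darcy-Weisbach: ΔP = f(L/D)(ρV²/2) = 0.0106·(5.06/0.14)·(605·4.176²/2) = 0.0106·36.14·5274 = 2021 Pa.
Head loss h_f = ΔP/(ρg) = 2021/(605·9.81) = 0.340 m.

h_f ≈ 0.340 m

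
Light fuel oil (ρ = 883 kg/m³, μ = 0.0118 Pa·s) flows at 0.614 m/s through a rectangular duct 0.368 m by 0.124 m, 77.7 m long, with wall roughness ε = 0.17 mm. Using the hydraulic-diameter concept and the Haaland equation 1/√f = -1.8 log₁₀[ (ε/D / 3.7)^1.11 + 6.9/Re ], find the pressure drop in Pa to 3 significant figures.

ΔP ≈ 2330 Pa

Hydraulic diameter D_h = 4A/P = 4·(0.368·0.124)/(2·(0.368+0.124)) = 0.1825/0.984 = 0.1855 m.
Re = ρVD_h/μ = 883·0.614·0.1855/0.0118 = 8523.
ε/D_h = 0.00017/0.1855 = 0.000916; Haaland gives 1/√f = -1.8 log₁₀[9.94e-05+0.00081] = 5.475, so f = 0.03337.
ΔP = f(L/D_h)(ρV²/2) = 0.03337·77.7/0.1855·166.4 = 2326 Pa.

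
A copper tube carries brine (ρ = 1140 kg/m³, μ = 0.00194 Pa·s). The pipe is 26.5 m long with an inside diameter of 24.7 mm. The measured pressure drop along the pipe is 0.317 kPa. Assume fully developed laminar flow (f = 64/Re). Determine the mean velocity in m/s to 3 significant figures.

V ≈ 0.118 m/s

For laminar flow, f = 64/Re with Re = ρVD/μ, so Darcy-Weisbach reduces to ΔP = 32μLV/D². Solving for V: V = ΔP·D²/(32μL) = 317·(0.0247)²/(32·0.00194·26.5) = 0.1176 m/s.
Check: Re = ρVD/μ = 1140·0.1176·0.0247/0.00194 = 1706 < 2300, so the laminar assumption holds.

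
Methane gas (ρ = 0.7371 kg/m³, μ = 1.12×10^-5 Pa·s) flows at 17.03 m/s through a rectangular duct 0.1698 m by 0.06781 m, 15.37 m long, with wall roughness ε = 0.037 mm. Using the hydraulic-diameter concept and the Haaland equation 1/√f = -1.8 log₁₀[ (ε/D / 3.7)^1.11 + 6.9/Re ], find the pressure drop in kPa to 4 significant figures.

ΔP ≈ 0.3278 kPa

Hydraulic diameter D_h = 4A/P = 4·(0.1698·0.06781)/(2·(0.1698+0.06781)) = 0.04606/0.4752 = 0.09692 m.
Re = ρVD_h/μ = 0.7371·17.03·0.09692/1.12e-05 = 1.086e+05.
ε/D_h = 3.7e-05/0.09692 = 0.000382; Haaland gives 1/√f = -1.8 log₁₀[3.76e-05+6.35e-05] = 7.191, so f = 0.01934.
ΔP = f(L/D_h)(ρV²/2) = 0.01934·15.37/0.09692·106.9 = 327.8 Pa.
ΔP = 0.3278 kPa.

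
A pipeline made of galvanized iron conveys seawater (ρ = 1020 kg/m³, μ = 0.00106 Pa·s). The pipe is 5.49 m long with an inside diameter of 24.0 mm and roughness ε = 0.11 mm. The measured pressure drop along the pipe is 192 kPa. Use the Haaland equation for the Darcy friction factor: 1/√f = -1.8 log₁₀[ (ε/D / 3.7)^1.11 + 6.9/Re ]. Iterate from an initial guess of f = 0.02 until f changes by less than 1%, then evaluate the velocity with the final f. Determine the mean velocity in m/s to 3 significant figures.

V ≈ 7.39 m/s

Rearranging Darcy-Weisbach: V = √(2·ΔP·D/(f·L·ρ)). With ε/D = 0.00011/0.024 = 0.00458, iterate starting from f = 0.02:
  f = 0.02 → V = √(2·1.92e+05·0.024/(0.02·5.49·1020)) = 9.071 m/s; Re = ρVD/μ = 2.095e+05; f → 0.03008
  f = 0.03008 → V = 7.397 m/s; Re = 1.708e+05; f → 0.03018
Converged (Δf/f < 1%). With the final f = 0.03018: V = √(2·1.92e+05·0.024/(0.03018·5.49·1020)) = 7.385 m/s.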